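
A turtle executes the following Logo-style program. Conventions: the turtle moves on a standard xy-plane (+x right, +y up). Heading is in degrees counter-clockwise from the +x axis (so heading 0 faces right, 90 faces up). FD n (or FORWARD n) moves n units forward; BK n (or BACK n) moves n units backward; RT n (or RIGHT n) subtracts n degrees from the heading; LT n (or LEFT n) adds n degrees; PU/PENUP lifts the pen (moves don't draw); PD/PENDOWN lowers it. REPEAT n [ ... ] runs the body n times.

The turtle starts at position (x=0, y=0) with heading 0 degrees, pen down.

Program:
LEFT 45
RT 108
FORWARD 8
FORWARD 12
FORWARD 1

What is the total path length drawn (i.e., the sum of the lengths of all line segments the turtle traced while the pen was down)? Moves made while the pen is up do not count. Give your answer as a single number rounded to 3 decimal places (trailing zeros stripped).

Answer: 21

Derivation:
Executing turtle program step by step:
Start: pos=(0,0), heading=0, pen down
LT 45: heading 0 -> 45
RT 108: heading 45 -> 297
FD 8: (0,0) -> (3.632,-7.128) [heading=297, draw]
FD 12: (3.632,-7.128) -> (9.08,-17.82) [heading=297, draw]
FD 1: (9.08,-17.82) -> (9.534,-18.711) [heading=297, draw]
Final: pos=(9.534,-18.711), heading=297, 3 segment(s) drawn

Segment lengths:
  seg 1: (0,0) -> (3.632,-7.128), length = 8
  seg 2: (3.632,-7.128) -> (9.08,-17.82), length = 12
  seg 3: (9.08,-17.82) -> (9.534,-18.711), length = 1
Total = 21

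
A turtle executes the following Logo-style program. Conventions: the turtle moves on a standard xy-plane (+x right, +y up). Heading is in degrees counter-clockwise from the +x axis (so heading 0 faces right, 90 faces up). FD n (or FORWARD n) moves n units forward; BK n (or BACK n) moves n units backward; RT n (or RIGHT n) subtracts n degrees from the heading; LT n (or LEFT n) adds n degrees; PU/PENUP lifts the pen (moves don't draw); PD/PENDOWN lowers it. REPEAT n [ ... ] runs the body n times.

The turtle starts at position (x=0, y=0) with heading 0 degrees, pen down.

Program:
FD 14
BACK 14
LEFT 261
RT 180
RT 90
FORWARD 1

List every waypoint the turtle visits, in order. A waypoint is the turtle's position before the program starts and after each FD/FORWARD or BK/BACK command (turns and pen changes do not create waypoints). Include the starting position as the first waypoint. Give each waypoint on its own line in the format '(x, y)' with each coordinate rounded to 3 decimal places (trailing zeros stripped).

Answer: (0, 0)
(14, 0)
(0, 0)
(0.988, -0.156)

Derivation:
Executing turtle program step by step:
Start: pos=(0,0), heading=0, pen down
FD 14: (0,0) -> (14,0) [heading=0, draw]
BK 14: (14,0) -> (0,0) [heading=0, draw]
LT 261: heading 0 -> 261
RT 180: heading 261 -> 81
RT 90: heading 81 -> 351
FD 1: (0,0) -> (0.988,-0.156) [heading=351, draw]
Final: pos=(0.988,-0.156), heading=351, 3 segment(s) drawn
Waypoints (4 total):
(0, 0)
(14, 0)
(0, 0)
(0.988, -0.156)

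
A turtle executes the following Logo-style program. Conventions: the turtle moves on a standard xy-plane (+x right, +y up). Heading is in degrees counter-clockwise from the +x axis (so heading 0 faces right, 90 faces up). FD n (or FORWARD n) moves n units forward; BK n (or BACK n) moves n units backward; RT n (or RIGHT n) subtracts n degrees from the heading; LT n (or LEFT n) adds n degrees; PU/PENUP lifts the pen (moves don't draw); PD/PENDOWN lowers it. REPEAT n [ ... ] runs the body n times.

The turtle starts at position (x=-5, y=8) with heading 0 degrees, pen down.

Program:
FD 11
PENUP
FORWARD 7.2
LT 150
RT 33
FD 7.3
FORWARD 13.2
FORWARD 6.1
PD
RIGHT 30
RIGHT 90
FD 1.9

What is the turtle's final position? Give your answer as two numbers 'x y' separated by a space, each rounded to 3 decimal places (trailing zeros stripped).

Executing turtle program step by step:
Start: pos=(-5,8), heading=0, pen down
FD 11: (-5,8) -> (6,8) [heading=0, draw]
PU: pen up
FD 7.2: (6,8) -> (13.2,8) [heading=0, move]
LT 150: heading 0 -> 150
RT 33: heading 150 -> 117
FD 7.3: (13.2,8) -> (9.886,14.504) [heading=117, move]
FD 13.2: (9.886,14.504) -> (3.893,26.266) [heading=117, move]
FD 6.1: (3.893,26.266) -> (1.124,31.701) [heading=117, move]
PD: pen down
RT 30: heading 117 -> 87
RT 90: heading 87 -> 357
FD 1.9: (1.124,31.701) -> (3.021,31.601) [heading=357, draw]
Final: pos=(3.021,31.601), heading=357, 2 segment(s) drawn

Answer: 3.021 31.601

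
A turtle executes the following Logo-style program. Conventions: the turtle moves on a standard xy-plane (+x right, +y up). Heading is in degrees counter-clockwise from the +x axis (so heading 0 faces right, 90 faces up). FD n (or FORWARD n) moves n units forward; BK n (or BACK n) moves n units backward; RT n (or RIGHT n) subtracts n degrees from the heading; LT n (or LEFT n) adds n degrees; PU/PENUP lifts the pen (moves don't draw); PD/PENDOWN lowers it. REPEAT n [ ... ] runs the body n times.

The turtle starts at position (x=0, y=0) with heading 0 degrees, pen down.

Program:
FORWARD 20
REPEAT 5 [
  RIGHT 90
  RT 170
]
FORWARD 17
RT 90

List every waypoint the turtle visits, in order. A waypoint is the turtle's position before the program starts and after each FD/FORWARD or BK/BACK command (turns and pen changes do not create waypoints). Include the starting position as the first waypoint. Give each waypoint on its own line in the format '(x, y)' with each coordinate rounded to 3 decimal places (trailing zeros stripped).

Answer: (0, 0)
(20, 0)
(6.977, 10.927)

Derivation:
Executing turtle program step by step:
Start: pos=(0,0), heading=0, pen down
FD 20: (0,0) -> (20,0) [heading=0, draw]
REPEAT 5 [
  -- iteration 1/5 --
  RT 90: heading 0 -> 270
  RT 170: heading 270 -> 100
  -- iteration 2/5 --
  RT 90: heading 100 -> 10
  RT 170: heading 10 -> 200
  -- iteration 3/5 --
  RT 90: heading 200 -> 110
  RT 170: heading 110 -> 300
  -- iteration 4/5 --
  RT 90: heading 300 -> 210
  RT 170: heading 210 -> 40
  -- iteration 5/5 --
  RT 90: heading 40 -> 310
  RT 170: heading 310 -> 140
]
FD 17: (20,0) -> (6.977,10.927) [heading=140, draw]
RT 90: heading 140 -> 50
Final: pos=(6.977,10.927), heading=50, 2 segment(s) drawn
Waypoints (3 total):
(0, 0)
(20, 0)
(6.977, 10.927)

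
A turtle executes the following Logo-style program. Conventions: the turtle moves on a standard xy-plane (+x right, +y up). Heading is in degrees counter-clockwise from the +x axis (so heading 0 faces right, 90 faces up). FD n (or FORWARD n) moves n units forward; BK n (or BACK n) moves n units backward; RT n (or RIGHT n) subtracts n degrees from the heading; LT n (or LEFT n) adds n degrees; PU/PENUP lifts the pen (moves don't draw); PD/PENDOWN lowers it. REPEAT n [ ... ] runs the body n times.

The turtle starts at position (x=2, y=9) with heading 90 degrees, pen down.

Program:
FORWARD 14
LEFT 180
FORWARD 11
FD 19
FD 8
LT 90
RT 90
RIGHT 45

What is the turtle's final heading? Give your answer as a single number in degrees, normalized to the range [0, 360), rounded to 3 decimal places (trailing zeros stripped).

Answer: 225

Derivation:
Executing turtle program step by step:
Start: pos=(2,9), heading=90, pen down
FD 14: (2,9) -> (2,23) [heading=90, draw]
LT 180: heading 90 -> 270
FD 11: (2,23) -> (2,12) [heading=270, draw]
FD 19: (2,12) -> (2,-7) [heading=270, draw]
FD 8: (2,-7) -> (2,-15) [heading=270, draw]
LT 90: heading 270 -> 0
RT 90: heading 0 -> 270
RT 45: heading 270 -> 225
Final: pos=(2,-15), heading=225, 4 segment(s) drawn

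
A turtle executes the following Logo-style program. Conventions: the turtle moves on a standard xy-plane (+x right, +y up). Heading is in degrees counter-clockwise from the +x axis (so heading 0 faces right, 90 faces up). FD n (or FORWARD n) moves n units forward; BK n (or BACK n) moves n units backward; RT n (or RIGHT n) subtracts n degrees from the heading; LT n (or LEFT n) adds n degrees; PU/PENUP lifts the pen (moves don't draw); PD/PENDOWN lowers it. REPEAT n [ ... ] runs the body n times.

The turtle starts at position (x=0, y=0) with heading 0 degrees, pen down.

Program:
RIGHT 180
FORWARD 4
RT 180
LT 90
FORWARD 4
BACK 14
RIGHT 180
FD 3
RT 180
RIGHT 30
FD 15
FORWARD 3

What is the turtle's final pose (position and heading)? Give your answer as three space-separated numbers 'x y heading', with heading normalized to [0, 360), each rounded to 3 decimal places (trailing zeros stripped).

Answer: 5 2.588 60

Derivation:
Executing turtle program step by step:
Start: pos=(0,0), heading=0, pen down
RT 180: heading 0 -> 180
FD 4: (0,0) -> (-4,0) [heading=180, draw]
RT 180: heading 180 -> 0
LT 90: heading 0 -> 90
FD 4: (-4,0) -> (-4,4) [heading=90, draw]
BK 14: (-4,4) -> (-4,-10) [heading=90, draw]
RT 180: heading 90 -> 270
FD 3: (-4,-10) -> (-4,-13) [heading=270, draw]
RT 180: heading 270 -> 90
RT 30: heading 90 -> 60
FD 15: (-4,-13) -> (3.5,-0.01) [heading=60, draw]
FD 3: (3.5,-0.01) -> (5,2.588) [heading=60, draw]
Final: pos=(5,2.588), heading=60, 6 segment(s) drawn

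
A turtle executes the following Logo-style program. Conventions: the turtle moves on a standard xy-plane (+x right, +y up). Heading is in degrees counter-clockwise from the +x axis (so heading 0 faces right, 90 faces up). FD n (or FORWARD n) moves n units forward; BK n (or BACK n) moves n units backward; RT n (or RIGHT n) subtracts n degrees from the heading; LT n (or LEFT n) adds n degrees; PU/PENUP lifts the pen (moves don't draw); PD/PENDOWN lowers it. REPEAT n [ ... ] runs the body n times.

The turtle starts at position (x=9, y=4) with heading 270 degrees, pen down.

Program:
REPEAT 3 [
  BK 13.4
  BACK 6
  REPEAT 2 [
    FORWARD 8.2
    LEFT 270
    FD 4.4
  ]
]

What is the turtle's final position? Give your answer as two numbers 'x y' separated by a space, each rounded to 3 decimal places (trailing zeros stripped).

Answer: -3.6 19.6

Derivation:
Executing turtle program step by step:
Start: pos=(9,4), heading=270, pen down
REPEAT 3 [
  -- iteration 1/3 --
  BK 13.4: (9,4) -> (9,17.4) [heading=270, draw]
  BK 6: (9,17.4) -> (9,23.4) [heading=270, draw]
  REPEAT 2 [
    -- iteration 1/2 --
    FD 8.2: (9,23.4) -> (9,15.2) [heading=270, draw]
    LT 270: heading 270 -> 180
    FD 4.4: (9,15.2) -> (4.6,15.2) [heading=180, draw]
    -- iteration 2/2 --
    FD 8.2: (4.6,15.2) -> (-3.6,15.2) [heading=180, draw]
    LT 270: heading 180 -> 90
    FD 4.4: (-3.6,15.2) -> (-3.6,19.6) [heading=90, draw]
  ]
  -- iteration 2/3 --
  BK 13.4: (-3.6,19.6) -> (-3.6,6.2) [heading=90, draw]
  BK 6: (-3.6,6.2) -> (-3.6,0.2) [heading=90, draw]
  REPEAT 2 [
    -- iteration 1/2 --
    FD 8.2: (-3.6,0.2) -> (-3.6,8.4) [heading=90, draw]
    LT 270: heading 90 -> 0
    FD 4.4: (-3.6,8.4) -> (0.8,8.4) [heading=0, draw]
    -- iteration 2/2 --
    FD 8.2: (0.8,8.4) -> (9,8.4) [heading=0, draw]
    LT 270: heading 0 -> 270
    FD 4.4: (9,8.4) -> (9,4) [heading=270, draw]
  ]
  -- iteration 3/3 --
  BK 13.4: (9,4) -> (9,17.4) [heading=270, draw]
  BK 6: (9,17.4) -> (9,23.4) [heading=270, draw]
  REPEAT 2 [
    -- iteration 1/2 --
    FD 8.2: (9,23.4) -> (9,15.2) [heading=270, draw]
    LT 270: heading 270 -> 180
    FD 4.4: (9,15.2) -> (4.6,15.2) [heading=180, draw]
    -- iteration 2/2 --
    FD 8.2: (4.6,15.2) -> (-3.6,15.2) [heading=180, draw]
    LT 270: heading 180 -> 90
    FD 4.4: (-3.6,15.2) -> (-3.6,19.6) [heading=90, draw]
  ]
]
Final: pos=(-3.6,19.6), heading=90, 18 segment(s) drawn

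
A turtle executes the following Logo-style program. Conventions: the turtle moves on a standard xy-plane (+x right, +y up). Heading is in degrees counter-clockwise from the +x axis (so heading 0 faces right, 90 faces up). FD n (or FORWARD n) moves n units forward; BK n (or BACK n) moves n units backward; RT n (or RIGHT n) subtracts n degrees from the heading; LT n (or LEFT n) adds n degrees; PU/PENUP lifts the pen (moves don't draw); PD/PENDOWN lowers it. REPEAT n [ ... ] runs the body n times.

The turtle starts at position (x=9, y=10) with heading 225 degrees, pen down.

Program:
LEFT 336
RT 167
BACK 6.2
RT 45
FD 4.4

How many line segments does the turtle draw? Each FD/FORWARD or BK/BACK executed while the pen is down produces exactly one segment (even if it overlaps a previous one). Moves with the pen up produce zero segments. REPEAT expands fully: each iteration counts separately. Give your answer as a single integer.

Answer: 2

Derivation:
Executing turtle program step by step:
Start: pos=(9,10), heading=225, pen down
LT 336: heading 225 -> 201
RT 167: heading 201 -> 34
BK 6.2: (9,10) -> (3.86,6.533) [heading=34, draw]
RT 45: heading 34 -> 349
FD 4.4: (3.86,6.533) -> (8.179,5.693) [heading=349, draw]
Final: pos=(8.179,5.693), heading=349, 2 segment(s) drawn
Segments drawn: 2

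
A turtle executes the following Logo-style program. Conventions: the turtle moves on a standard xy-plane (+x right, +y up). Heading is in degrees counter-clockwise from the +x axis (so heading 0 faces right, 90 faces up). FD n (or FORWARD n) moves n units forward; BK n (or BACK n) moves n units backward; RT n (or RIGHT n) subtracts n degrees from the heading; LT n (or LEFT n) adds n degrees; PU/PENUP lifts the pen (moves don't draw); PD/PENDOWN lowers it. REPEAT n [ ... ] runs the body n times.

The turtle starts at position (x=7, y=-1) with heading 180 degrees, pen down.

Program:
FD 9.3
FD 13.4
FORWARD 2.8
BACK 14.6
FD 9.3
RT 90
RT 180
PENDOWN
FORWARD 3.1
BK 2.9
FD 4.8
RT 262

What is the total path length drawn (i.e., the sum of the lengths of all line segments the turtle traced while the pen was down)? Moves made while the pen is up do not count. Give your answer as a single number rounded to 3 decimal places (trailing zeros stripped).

Answer: 60.2

Derivation:
Executing turtle program step by step:
Start: pos=(7,-1), heading=180, pen down
FD 9.3: (7,-1) -> (-2.3,-1) [heading=180, draw]
FD 13.4: (-2.3,-1) -> (-15.7,-1) [heading=180, draw]
FD 2.8: (-15.7,-1) -> (-18.5,-1) [heading=180, draw]
BK 14.6: (-18.5,-1) -> (-3.9,-1) [heading=180, draw]
FD 9.3: (-3.9,-1) -> (-13.2,-1) [heading=180, draw]
RT 90: heading 180 -> 90
RT 180: heading 90 -> 270
PD: pen down
FD 3.1: (-13.2,-1) -> (-13.2,-4.1) [heading=270, draw]
BK 2.9: (-13.2,-4.1) -> (-13.2,-1.2) [heading=270, draw]
FD 4.8: (-13.2,-1.2) -> (-13.2,-6) [heading=270, draw]
RT 262: heading 270 -> 8
Final: pos=(-13.2,-6), heading=8, 8 segment(s) drawn

Segment lengths:
  seg 1: (7,-1) -> (-2.3,-1), length = 9.3
  seg 2: (-2.3,-1) -> (-15.7,-1), length = 13.4
  seg 3: (-15.7,-1) -> (-18.5,-1), length = 2.8
  seg 4: (-18.5,-1) -> (-3.9,-1), length = 14.6
  seg 5: (-3.9,-1) -> (-13.2,-1), length = 9.3
  seg 6: (-13.2,-1) -> (-13.2,-4.1), length = 3.1
  seg 7: (-13.2,-4.1) -> (-13.2,-1.2), length = 2.9
  seg 8: (-13.2,-1.2) -> (-13.2,-6), length = 4.8
Total = 60.2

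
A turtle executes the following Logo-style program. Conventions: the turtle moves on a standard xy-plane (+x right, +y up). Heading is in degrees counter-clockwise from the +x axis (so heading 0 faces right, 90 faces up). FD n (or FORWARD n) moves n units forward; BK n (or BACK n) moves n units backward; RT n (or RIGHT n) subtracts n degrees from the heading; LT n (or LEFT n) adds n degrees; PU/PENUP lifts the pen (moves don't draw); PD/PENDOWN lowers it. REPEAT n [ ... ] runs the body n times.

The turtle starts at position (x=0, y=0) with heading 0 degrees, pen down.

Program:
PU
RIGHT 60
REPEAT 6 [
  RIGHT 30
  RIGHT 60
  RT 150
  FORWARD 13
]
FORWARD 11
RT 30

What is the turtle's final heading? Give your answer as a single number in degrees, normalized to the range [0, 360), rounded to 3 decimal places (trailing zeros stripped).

Answer: 270

Derivation:
Executing turtle program step by step:
Start: pos=(0,0), heading=0, pen down
PU: pen up
RT 60: heading 0 -> 300
REPEAT 6 [
  -- iteration 1/6 --
  RT 30: heading 300 -> 270
  RT 60: heading 270 -> 210
  RT 150: heading 210 -> 60
  FD 13: (0,0) -> (6.5,11.258) [heading=60, move]
  -- iteration 2/6 --
  RT 30: heading 60 -> 30
  RT 60: heading 30 -> 330
  RT 150: heading 330 -> 180
  FD 13: (6.5,11.258) -> (-6.5,11.258) [heading=180, move]
  -- iteration 3/6 --
  RT 30: heading 180 -> 150
  RT 60: heading 150 -> 90
  RT 150: heading 90 -> 300
  FD 13: (-6.5,11.258) -> (0,0) [heading=300, move]
  -- iteration 4/6 --
  RT 30: heading 300 -> 270
  RT 60: heading 270 -> 210
  RT 150: heading 210 -> 60
  FD 13: (0,0) -> (6.5,11.258) [heading=60, move]
  -- iteration 5/6 --
  RT 30: heading 60 -> 30
  RT 60: heading 30 -> 330
  RT 150: heading 330 -> 180
  FD 13: (6.5,11.258) -> (-6.5,11.258) [heading=180, move]
  -- iteration 6/6 --
  RT 30: heading 180 -> 150
  RT 60: heading 150 -> 90
  RT 150: heading 90 -> 300
  FD 13: (-6.5,11.258) -> (0,0) [heading=300, move]
]
FD 11: (0,0) -> (5.5,-9.526) [heading=300, move]
RT 30: heading 300 -> 270
Final: pos=(5.5,-9.526), heading=270, 0 segment(s) drawn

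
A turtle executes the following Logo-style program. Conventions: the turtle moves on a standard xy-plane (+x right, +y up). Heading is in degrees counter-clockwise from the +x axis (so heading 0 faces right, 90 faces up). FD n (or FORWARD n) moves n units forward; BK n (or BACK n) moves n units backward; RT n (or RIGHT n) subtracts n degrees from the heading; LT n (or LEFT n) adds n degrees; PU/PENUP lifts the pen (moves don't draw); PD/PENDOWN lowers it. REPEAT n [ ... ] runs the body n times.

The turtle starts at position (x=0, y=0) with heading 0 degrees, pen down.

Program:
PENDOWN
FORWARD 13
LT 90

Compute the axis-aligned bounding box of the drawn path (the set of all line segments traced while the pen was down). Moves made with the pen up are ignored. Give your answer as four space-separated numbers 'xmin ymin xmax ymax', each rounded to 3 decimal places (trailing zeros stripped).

Executing turtle program step by step:
Start: pos=(0,0), heading=0, pen down
PD: pen down
FD 13: (0,0) -> (13,0) [heading=0, draw]
LT 90: heading 0 -> 90
Final: pos=(13,0), heading=90, 1 segment(s) drawn

Segment endpoints: x in {0, 13}, y in {0}
xmin=0, ymin=0, xmax=13, ymax=0

Answer: 0 0 13 0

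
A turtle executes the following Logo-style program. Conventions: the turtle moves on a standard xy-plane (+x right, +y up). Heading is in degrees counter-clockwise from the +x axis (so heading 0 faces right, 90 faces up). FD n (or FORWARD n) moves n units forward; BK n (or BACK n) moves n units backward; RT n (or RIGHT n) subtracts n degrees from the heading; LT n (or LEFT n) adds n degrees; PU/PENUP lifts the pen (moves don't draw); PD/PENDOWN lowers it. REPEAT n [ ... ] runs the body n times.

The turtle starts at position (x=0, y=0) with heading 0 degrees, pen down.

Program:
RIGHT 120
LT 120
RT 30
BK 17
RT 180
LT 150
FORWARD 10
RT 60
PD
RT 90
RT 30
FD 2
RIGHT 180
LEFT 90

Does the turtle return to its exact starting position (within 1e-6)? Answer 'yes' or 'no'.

Executing turtle program step by step:
Start: pos=(0,0), heading=0, pen down
RT 120: heading 0 -> 240
LT 120: heading 240 -> 0
RT 30: heading 0 -> 330
BK 17: (0,0) -> (-14.722,8.5) [heading=330, draw]
RT 180: heading 330 -> 150
LT 150: heading 150 -> 300
FD 10: (-14.722,8.5) -> (-9.722,-0.16) [heading=300, draw]
RT 60: heading 300 -> 240
PD: pen down
RT 90: heading 240 -> 150
RT 30: heading 150 -> 120
FD 2: (-9.722,-0.16) -> (-10.722,1.572) [heading=120, draw]
RT 180: heading 120 -> 300
LT 90: heading 300 -> 30
Final: pos=(-10.722,1.572), heading=30, 3 segment(s) drawn

Start position: (0, 0)
Final position: (-10.722, 1.572)
Distance = 10.837; >= 1e-6 -> NOT closed

Answer: no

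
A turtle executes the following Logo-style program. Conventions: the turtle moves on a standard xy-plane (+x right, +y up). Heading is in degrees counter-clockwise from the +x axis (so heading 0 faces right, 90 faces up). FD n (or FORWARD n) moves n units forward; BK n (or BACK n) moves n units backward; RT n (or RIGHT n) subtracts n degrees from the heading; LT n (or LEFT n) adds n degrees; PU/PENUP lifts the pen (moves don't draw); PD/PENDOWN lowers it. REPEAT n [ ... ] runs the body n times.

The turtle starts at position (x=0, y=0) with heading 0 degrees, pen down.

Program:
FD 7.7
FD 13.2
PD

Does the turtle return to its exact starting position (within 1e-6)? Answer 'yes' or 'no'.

Executing turtle program step by step:
Start: pos=(0,0), heading=0, pen down
FD 7.7: (0,0) -> (7.7,0) [heading=0, draw]
FD 13.2: (7.7,0) -> (20.9,0) [heading=0, draw]
PD: pen down
Final: pos=(20.9,0), heading=0, 2 segment(s) drawn

Start position: (0, 0)
Final position: (20.9, 0)
Distance = 20.9; >= 1e-6 -> NOT closed

Answer: no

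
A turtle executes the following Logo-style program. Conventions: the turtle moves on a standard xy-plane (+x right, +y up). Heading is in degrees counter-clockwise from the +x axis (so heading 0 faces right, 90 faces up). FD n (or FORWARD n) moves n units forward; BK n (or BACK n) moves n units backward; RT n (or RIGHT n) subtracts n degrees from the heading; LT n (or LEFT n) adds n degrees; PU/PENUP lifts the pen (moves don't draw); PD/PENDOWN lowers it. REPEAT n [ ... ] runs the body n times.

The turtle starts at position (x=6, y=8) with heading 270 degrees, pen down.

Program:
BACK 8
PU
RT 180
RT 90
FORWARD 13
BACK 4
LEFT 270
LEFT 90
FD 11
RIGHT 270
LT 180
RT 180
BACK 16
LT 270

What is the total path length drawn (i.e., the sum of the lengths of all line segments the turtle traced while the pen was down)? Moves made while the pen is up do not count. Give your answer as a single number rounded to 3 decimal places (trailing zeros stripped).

Executing turtle program step by step:
Start: pos=(6,8), heading=270, pen down
BK 8: (6,8) -> (6,16) [heading=270, draw]
PU: pen up
RT 180: heading 270 -> 90
RT 90: heading 90 -> 0
FD 13: (6,16) -> (19,16) [heading=0, move]
BK 4: (19,16) -> (15,16) [heading=0, move]
LT 270: heading 0 -> 270
LT 90: heading 270 -> 0
FD 11: (15,16) -> (26,16) [heading=0, move]
RT 270: heading 0 -> 90
LT 180: heading 90 -> 270
RT 180: heading 270 -> 90
BK 16: (26,16) -> (26,0) [heading=90, move]
LT 270: heading 90 -> 0
Final: pos=(26,0), heading=0, 1 segment(s) drawn

Segment lengths:
  seg 1: (6,8) -> (6,16), length = 8
Total = 8

Answer: 8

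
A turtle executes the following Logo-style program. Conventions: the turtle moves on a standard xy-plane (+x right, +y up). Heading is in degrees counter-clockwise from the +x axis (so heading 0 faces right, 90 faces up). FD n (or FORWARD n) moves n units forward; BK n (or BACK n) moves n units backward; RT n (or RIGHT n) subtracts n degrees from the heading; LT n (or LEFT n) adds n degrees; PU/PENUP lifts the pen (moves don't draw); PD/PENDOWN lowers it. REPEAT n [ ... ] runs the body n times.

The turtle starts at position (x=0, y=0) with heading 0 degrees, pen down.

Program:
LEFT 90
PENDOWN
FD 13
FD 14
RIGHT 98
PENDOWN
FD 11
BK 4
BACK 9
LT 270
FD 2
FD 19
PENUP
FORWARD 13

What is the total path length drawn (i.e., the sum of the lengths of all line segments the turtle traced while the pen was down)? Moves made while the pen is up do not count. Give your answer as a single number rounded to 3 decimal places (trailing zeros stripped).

Executing turtle program step by step:
Start: pos=(0,0), heading=0, pen down
LT 90: heading 0 -> 90
PD: pen down
FD 13: (0,0) -> (0,13) [heading=90, draw]
FD 14: (0,13) -> (0,27) [heading=90, draw]
RT 98: heading 90 -> 352
PD: pen down
FD 11: (0,27) -> (10.893,25.469) [heading=352, draw]
BK 4: (10.893,25.469) -> (6.932,26.026) [heading=352, draw]
BK 9: (6.932,26.026) -> (-1.981,27.278) [heading=352, draw]
LT 270: heading 352 -> 262
FD 2: (-1.981,27.278) -> (-2.259,25.298) [heading=262, draw]
FD 19: (-2.259,25.298) -> (-4.903,6.483) [heading=262, draw]
PU: pen up
FD 13: (-4.903,6.483) -> (-6.712,-6.391) [heading=262, move]
Final: pos=(-6.712,-6.391), heading=262, 7 segment(s) drawn

Segment lengths:
  seg 1: (0,0) -> (0,13), length = 13
  seg 2: (0,13) -> (0,27), length = 14
  seg 3: (0,27) -> (10.893,25.469), length = 11
  seg 4: (10.893,25.469) -> (6.932,26.026), length = 4
  seg 5: (6.932,26.026) -> (-1.981,27.278), length = 9
  seg 6: (-1.981,27.278) -> (-2.259,25.298), length = 2
  seg 7: (-2.259,25.298) -> (-4.903,6.483), length = 19
Total = 72

Answer: 72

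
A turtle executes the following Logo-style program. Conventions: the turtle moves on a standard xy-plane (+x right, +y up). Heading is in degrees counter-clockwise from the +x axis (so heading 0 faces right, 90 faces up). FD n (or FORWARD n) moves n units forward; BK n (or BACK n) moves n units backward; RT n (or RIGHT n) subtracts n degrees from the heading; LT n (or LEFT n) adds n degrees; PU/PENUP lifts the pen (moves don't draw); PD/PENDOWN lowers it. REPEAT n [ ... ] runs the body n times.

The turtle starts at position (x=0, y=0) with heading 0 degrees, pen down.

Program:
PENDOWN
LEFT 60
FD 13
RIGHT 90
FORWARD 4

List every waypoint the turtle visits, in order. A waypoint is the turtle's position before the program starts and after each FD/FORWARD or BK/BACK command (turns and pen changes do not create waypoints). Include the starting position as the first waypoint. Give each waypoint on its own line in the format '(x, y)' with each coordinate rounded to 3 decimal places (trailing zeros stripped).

Answer: (0, 0)
(6.5, 11.258)
(9.964, 9.258)

Derivation:
Executing turtle program step by step:
Start: pos=(0,0), heading=0, pen down
PD: pen down
LT 60: heading 0 -> 60
FD 13: (0,0) -> (6.5,11.258) [heading=60, draw]
RT 90: heading 60 -> 330
FD 4: (6.5,11.258) -> (9.964,9.258) [heading=330, draw]
Final: pos=(9.964,9.258), heading=330, 2 segment(s) drawn
Waypoints (3 total):
(0, 0)
(6.5, 11.258)
(9.964, 9.258)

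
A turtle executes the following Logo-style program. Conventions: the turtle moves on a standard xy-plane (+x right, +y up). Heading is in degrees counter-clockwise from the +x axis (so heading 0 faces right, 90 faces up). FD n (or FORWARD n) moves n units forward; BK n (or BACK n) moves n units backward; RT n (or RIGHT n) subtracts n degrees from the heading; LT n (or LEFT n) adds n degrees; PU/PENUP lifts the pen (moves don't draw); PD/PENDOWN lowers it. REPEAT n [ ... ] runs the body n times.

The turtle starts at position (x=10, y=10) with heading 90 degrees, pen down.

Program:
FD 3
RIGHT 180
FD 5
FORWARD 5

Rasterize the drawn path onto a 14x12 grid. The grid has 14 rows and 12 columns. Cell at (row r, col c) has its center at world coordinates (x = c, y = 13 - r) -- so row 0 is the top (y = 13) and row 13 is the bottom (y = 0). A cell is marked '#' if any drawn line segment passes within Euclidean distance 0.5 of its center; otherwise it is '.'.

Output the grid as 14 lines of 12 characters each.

Segment 0: (10,10) -> (10,13)
Segment 1: (10,13) -> (10,8)
Segment 2: (10,8) -> (10,3)

Answer: ..........#.
..........#.
..........#.
..........#.
..........#.
..........#.
..........#.
..........#.
..........#.
..........#.
..........#.
............
............
............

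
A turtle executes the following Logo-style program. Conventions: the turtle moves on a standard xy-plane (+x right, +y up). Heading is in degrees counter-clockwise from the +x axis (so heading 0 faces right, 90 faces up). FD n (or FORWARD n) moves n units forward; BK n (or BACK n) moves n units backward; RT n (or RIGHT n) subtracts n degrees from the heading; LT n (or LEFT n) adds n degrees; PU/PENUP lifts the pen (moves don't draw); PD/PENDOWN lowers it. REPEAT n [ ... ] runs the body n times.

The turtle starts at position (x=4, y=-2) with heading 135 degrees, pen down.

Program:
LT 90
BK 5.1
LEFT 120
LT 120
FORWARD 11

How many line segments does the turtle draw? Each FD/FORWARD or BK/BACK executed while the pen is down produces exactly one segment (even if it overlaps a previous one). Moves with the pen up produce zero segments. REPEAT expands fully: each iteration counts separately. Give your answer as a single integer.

Answer: 2

Derivation:
Executing turtle program step by step:
Start: pos=(4,-2), heading=135, pen down
LT 90: heading 135 -> 225
BK 5.1: (4,-2) -> (7.606,1.606) [heading=225, draw]
LT 120: heading 225 -> 345
LT 120: heading 345 -> 105
FD 11: (7.606,1.606) -> (4.759,12.231) [heading=105, draw]
Final: pos=(4.759,12.231), heading=105, 2 segment(s) drawn
Segments drawn: 2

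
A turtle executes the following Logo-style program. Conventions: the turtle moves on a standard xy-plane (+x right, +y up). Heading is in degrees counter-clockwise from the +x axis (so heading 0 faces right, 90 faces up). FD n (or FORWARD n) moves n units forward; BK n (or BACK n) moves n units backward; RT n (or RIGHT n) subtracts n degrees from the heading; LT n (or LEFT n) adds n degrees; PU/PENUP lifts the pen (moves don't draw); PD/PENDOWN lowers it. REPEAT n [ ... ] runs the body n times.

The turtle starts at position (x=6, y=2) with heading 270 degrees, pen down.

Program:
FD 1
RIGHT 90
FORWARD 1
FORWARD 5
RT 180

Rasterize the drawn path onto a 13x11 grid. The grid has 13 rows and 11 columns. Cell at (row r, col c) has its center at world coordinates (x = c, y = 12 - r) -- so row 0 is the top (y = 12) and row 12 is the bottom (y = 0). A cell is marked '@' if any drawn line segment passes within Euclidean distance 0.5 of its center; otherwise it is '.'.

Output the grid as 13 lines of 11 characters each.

Answer: ...........
...........
...........
...........
...........
...........
...........
...........
...........
...........
......@....
@@@@@@@....
...........

Derivation:
Segment 0: (6,2) -> (6,1)
Segment 1: (6,1) -> (5,1)
Segment 2: (5,1) -> (0,1)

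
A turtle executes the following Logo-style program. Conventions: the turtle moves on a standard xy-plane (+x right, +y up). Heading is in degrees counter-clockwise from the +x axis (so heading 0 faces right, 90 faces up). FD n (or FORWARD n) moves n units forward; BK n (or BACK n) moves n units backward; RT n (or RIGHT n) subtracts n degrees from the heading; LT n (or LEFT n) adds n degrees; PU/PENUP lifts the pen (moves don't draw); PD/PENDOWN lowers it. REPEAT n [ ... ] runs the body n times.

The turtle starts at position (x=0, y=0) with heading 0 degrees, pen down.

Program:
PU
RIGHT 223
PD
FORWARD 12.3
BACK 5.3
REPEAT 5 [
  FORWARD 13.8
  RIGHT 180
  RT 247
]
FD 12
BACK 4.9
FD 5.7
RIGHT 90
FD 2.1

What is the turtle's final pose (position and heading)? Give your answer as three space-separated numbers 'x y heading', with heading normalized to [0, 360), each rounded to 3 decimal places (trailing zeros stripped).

Executing turtle program step by step:
Start: pos=(0,0), heading=0, pen down
PU: pen up
RT 223: heading 0 -> 137
PD: pen down
FD 12.3: (0,0) -> (-8.996,8.389) [heading=137, draw]
BK 5.3: (-8.996,8.389) -> (-5.119,4.774) [heading=137, draw]
REPEAT 5 [
  -- iteration 1/5 --
  FD 13.8: (-5.119,4.774) -> (-15.212,14.186) [heading=137, draw]
  RT 180: heading 137 -> 317
  RT 247: heading 317 -> 70
  -- iteration 2/5 --
  FD 13.8: (-15.212,14.186) -> (-10.492,27.153) [heading=70, draw]
  RT 180: heading 70 -> 250
  RT 247: heading 250 -> 3
  -- iteration 3/5 --
  FD 13.8: (-10.492,27.153) -> (3.289,27.876) [heading=3, draw]
  RT 180: heading 3 -> 183
  RT 247: heading 183 -> 296
  -- iteration 4/5 --
  FD 13.8: (3.289,27.876) -> (9.338,15.472) [heading=296, draw]
  RT 180: heading 296 -> 116
  RT 247: heading 116 -> 229
  -- iteration 5/5 --
  FD 13.8: (9.338,15.472) -> (0.285,5.057) [heading=229, draw]
  RT 180: heading 229 -> 49
  RT 247: heading 49 -> 162
]
FD 12: (0.285,5.057) -> (-11.128,8.765) [heading=162, draw]
BK 4.9: (-11.128,8.765) -> (-6.468,7.251) [heading=162, draw]
FD 5.7: (-6.468,7.251) -> (-11.889,9.013) [heading=162, draw]
RT 90: heading 162 -> 72
FD 2.1: (-11.889,9.013) -> (-11.24,11.01) [heading=72, draw]
Final: pos=(-11.24,11.01), heading=72, 11 segment(s) drawn

Answer: -11.24 11.01 72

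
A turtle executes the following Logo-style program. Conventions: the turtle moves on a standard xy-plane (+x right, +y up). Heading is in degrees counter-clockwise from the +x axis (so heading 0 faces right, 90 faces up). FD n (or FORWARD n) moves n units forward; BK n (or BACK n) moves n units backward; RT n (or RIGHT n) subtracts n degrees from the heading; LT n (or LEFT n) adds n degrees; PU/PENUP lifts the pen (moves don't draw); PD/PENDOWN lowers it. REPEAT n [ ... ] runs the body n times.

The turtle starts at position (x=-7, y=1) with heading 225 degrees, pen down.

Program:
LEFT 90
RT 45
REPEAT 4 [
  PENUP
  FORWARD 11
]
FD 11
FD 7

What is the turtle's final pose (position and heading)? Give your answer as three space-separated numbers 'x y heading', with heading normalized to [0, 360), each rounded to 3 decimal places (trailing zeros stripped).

Answer: -7 -61 270

Derivation:
Executing turtle program step by step:
Start: pos=(-7,1), heading=225, pen down
LT 90: heading 225 -> 315
RT 45: heading 315 -> 270
REPEAT 4 [
  -- iteration 1/4 --
  PU: pen up
  FD 11: (-7,1) -> (-7,-10) [heading=270, move]
  -- iteration 2/4 --
  PU: pen up
  FD 11: (-7,-10) -> (-7,-21) [heading=270, move]
  -- iteration 3/4 --
  PU: pen up
  FD 11: (-7,-21) -> (-7,-32) [heading=270, move]
  -- iteration 4/4 --
  PU: pen up
  FD 11: (-7,-32) -> (-7,-43) [heading=270, move]
]
FD 11: (-7,-43) -> (-7,-54) [heading=270, move]
FD 7: (-7,-54) -> (-7,-61) [heading=270, move]
Final: pos=(-7,-61), heading=270, 0 segment(s) drawn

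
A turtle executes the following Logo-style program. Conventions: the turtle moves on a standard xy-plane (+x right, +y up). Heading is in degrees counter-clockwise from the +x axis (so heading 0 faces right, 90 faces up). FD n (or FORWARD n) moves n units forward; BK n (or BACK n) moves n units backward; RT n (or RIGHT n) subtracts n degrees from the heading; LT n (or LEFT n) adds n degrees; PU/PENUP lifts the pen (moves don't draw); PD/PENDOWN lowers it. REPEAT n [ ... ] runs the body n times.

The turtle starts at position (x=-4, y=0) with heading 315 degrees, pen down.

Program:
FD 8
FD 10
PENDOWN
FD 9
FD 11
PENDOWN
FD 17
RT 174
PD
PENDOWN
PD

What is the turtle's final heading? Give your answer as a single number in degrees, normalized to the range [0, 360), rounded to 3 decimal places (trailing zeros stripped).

Answer: 141

Derivation:
Executing turtle program step by step:
Start: pos=(-4,0), heading=315, pen down
FD 8: (-4,0) -> (1.657,-5.657) [heading=315, draw]
FD 10: (1.657,-5.657) -> (8.728,-12.728) [heading=315, draw]
PD: pen down
FD 9: (8.728,-12.728) -> (15.092,-19.092) [heading=315, draw]
FD 11: (15.092,-19.092) -> (22.87,-26.87) [heading=315, draw]
PD: pen down
FD 17: (22.87,-26.87) -> (34.891,-38.891) [heading=315, draw]
RT 174: heading 315 -> 141
PD: pen down
PD: pen down
PD: pen down
Final: pos=(34.891,-38.891), heading=141, 5 segment(s) drawn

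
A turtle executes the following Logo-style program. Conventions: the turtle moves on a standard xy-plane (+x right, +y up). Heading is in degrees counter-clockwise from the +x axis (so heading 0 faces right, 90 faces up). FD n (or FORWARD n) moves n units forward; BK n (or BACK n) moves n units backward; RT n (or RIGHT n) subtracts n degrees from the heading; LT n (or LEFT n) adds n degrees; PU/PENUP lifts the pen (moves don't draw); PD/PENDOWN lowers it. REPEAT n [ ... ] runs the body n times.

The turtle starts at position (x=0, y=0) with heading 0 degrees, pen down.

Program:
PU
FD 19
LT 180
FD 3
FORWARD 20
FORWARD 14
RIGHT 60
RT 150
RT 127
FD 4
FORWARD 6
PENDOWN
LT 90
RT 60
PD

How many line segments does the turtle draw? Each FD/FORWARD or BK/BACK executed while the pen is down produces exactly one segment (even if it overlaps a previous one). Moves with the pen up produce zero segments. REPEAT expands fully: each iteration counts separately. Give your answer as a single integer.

Answer: 0

Derivation:
Executing turtle program step by step:
Start: pos=(0,0), heading=0, pen down
PU: pen up
FD 19: (0,0) -> (19,0) [heading=0, move]
LT 180: heading 0 -> 180
FD 3: (19,0) -> (16,0) [heading=180, move]
FD 20: (16,0) -> (-4,0) [heading=180, move]
FD 14: (-4,0) -> (-18,0) [heading=180, move]
RT 60: heading 180 -> 120
RT 150: heading 120 -> 330
RT 127: heading 330 -> 203
FD 4: (-18,0) -> (-21.682,-1.563) [heading=203, move]
FD 6: (-21.682,-1.563) -> (-27.205,-3.907) [heading=203, move]
PD: pen down
LT 90: heading 203 -> 293
RT 60: heading 293 -> 233
PD: pen down
Final: pos=(-27.205,-3.907), heading=233, 0 segment(s) drawn
Segments drawn: 0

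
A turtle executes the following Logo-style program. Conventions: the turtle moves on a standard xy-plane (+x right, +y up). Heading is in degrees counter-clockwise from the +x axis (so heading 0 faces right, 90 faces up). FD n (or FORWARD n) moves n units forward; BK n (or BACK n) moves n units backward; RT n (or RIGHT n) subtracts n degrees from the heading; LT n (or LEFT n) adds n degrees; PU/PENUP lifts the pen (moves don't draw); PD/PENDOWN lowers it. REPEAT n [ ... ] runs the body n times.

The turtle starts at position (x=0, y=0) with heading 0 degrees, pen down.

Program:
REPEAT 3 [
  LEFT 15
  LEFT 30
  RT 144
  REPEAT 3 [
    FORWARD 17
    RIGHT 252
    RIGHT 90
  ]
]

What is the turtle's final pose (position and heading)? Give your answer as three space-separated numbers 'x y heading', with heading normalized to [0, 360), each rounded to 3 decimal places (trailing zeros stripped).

Answer: -70.01 -96.36 225

Derivation:
Executing turtle program step by step:
Start: pos=(0,0), heading=0, pen down
REPEAT 3 [
  -- iteration 1/3 --
  LT 15: heading 0 -> 15
  LT 30: heading 15 -> 45
  RT 144: heading 45 -> 261
  REPEAT 3 [
    -- iteration 1/3 --
    FD 17: (0,0) -> (-2.659,-16.791) [heading=261, draw]
    RT 252: heading 261 -> 9
    RT 90: heading 9 -> 279
    -- iteration 2/3 --
    FD 17: (-2.659,-16.791) -> (0,-33.581) [heading=279, draw]
    RT 252: heading 279 -> 27
    RT 90: heading 27 -> 297
    -- iteration 3/3 --
    FD 17: (0,-33.581) -> (7.718,-48.729) [heading=297, draw]
    RT 252: heading 297 -> 45
    RT 90: heading 45 -> 315
  ]
  -- iteration 2/3 --
  LT 15: heading 315 -> 330
  LT 30: heading 330 -> 0
  RT 144: heading 0 -> 216
  REPEAT 3 [
    -- iteration 1/3 --
    FD 17: (7.718,-48.729) -> (-6.035,-58.721) [heading=216, draw]
    RT 252: heading 216 -> 324
    RT 90: heading 324 -> 234
    -- iteration 2/3 --
    FD 17: (-6.035,-58.721) -> (-16.028,-72.474) [heading=234, draw]
    RT 252: heading 234 -> 342
    RT 90: heading 342 -> 252
    -- iteration 3/3 --
    FD 17: (-16.028,-72.474) -> (-21.281,-88.642) [heading=252, draw]
    RT 252: heading 252 -> 0
    RT 90: heading 0 -> 270
  ]
  -- iteration 3/3 --
  LT 15: heading 270 -> 285
  LT 30: heading 285 -> 315
  RT 144: heading 315 -> 171
  REPEAT 3 [
    -- iteration 1/3 --
    FD 17: (-21.281,-88.642) -> (-38.072,-85.983) [heading=171, draw]
    RT 252: heading 171 -> 279
    RT 90: heading 279 -> 189
    -- iteration 2/3 --
    FD 17: (-38.072,-85.983) -> (-54.862,-88.642) [heading=189, draw]
    RT 252: heading 189 -> 297
    RT 90: heading 297 -> 207
    -- iteration 3/3 --
    FD 17: (-54.862,-88.642) -> (-70.01,-96.36) [heading=207, draw]
    RT 252: heading 207 -> 315
    RT 90: heading 315 -> 225
  ]
]
Final: pos=(-70.01,-96.36), heading=225, 9 segment(s) drawn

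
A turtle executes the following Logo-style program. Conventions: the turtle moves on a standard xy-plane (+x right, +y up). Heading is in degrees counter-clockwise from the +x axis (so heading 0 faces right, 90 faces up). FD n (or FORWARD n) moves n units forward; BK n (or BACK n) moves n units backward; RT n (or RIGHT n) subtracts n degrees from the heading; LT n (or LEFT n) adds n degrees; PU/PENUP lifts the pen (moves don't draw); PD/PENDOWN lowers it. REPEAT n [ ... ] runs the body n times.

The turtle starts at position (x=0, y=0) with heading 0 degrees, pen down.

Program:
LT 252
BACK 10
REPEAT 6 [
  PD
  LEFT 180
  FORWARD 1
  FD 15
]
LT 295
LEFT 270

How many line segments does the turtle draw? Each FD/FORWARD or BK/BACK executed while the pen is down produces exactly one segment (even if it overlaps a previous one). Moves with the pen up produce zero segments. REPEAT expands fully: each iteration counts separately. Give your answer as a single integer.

Executing turtle program step by step:
Start: pos=(0,0), heading=0, pen down
LT 252: heading 0 -> 252
BK 10: (0,0) -> (3.09,9.511) [heading=252, draw]
REPEAT 6 [
  -- iteration 1/6 --
  PD: pen down
  LT 180: heading 252 -> 72
  FD 1: (3.09,9.511) -> (3.399,10.462) [heading=72, draw]
  FD 15: (3.399,10.462) -> (8.034,24.727) [heading=72, draw]
  -- iteration 2/6 --
  PD: pen down
  LT 180: heading 72 -> 252
  FD 1: (8.034,24.727) -> (7.725,23.776) [heading=252, draw]
  FD 15: (7.725,23.776) -> (3.09,9.511) [heading=252, draw]
  -- iteration 3/6 --
  PD: pen down
  LT 180: heading 252 -> 72
  FD 1: (3.09,9.511) -> (3.399,10.462) [heading=72, draw]
  FD 15: (3.399,10.462) -> (8.034,24.727) [heading=72, draw]
  -- iteration 4/6 --
  PD: pen down
  LT 180: heading 72 -> 252
  FD 1: (8.034,24.727) -> (7.725,23.776) [heading=252, draw]
  FD 15: (7.725,23.776) -> (3.09,9.511) [heading=252, draw]
  -- iteration 5/6 --
  PD: pen down
  LT 180: heading 252 -> 72
  FD 1: (3.09,9.511) -> (3.399,10.462) [heading=72, draw]
  FD 15: (3.399,10.462) -> (8.034,24.727) [heading=72, draw]
  -- iteration 6/6 --
  PD: pen down
  LT 180: heading 72 -> 252
  FD 1: (8.034,24.727) -> (7.725,23.776) [heading=252, draw]
  FD 15: (7.725,23.776) -> (3.09,9.511) [heading=252, draw]
]
LT 295: heading 252 -> 187
LT 270: heading 187 -> 97
Final: pos=(3.09,9.511), heading=97, 13 segment(s) drawn
Segments drawn: 13

Answer: 13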